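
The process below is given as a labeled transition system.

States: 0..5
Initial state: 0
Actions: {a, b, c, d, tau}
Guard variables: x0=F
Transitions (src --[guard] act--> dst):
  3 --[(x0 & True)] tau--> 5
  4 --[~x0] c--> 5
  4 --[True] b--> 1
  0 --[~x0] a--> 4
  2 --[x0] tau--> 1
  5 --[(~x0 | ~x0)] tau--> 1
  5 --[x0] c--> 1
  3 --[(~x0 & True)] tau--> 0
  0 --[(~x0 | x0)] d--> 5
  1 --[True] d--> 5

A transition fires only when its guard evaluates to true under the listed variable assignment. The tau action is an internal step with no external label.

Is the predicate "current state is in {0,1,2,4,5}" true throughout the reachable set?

Answer: INVARIANT HOLDS

Working:
Inv-set: {0,1,2,4,5}
R = {0,1,4,5}
  0: safe
  1: safe
  4: safe
  5: safe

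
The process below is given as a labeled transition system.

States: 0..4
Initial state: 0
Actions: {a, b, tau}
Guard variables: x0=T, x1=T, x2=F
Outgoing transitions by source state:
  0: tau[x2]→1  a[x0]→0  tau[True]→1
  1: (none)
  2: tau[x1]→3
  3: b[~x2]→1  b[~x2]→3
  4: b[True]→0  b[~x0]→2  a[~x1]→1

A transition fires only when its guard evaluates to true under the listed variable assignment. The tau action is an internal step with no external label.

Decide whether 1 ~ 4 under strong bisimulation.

Compute ~ classes (split until stable):
  round 0: {{0,1,2,3,4}}
  round 1: {{0},{1},{2},{3,4}}
  round 2: {{0},{1},{2},{3},{4}}
Fixed point at round 3; 5 class(es).
class of 1: {1}; class of 4: {4}

Answer: NOT BISIMILAR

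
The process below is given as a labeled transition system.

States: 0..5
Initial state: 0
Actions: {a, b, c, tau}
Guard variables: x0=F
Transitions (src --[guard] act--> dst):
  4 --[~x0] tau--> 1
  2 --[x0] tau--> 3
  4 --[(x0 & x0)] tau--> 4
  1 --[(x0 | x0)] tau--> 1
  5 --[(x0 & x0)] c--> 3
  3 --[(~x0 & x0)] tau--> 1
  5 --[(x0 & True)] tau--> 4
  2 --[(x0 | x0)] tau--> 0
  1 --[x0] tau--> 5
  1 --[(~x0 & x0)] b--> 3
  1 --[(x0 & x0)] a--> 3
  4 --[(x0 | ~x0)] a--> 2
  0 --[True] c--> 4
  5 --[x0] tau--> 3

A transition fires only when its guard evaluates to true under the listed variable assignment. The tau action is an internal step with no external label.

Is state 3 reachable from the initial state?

Guard filter leaves 3 enabled edge(s).
L0 = {0}
L1 = {4}  cumulative {0,4}
L2 = {1,2}  cumulative {0,1,2,4}
Reach set: {0,1,2,4}

Answer: UNREACHABLE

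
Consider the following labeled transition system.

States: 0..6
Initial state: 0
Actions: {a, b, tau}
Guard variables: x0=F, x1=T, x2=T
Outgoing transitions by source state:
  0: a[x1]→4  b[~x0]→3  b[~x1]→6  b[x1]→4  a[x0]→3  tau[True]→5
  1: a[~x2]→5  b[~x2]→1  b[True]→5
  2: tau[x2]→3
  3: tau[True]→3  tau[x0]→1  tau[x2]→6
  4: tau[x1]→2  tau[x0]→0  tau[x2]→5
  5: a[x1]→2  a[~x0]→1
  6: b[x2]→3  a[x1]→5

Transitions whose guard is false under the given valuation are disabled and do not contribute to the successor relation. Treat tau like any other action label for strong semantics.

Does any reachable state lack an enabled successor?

Answer: DEADLOCK-FREE

Analysis:
Reachable = {0,1,2,3,4,5,6}
  0: a→4  b→3  b→4  tau→5  [4 exit(s)]
  1: b→5  [1 exit(s)]
  2: tau→3  [1 exit(s)]
  3: tau→3  tau→6  [2 exit(s)]
  4: tau→2  tau→5  [2 exit(s)]
  5: a→1  a→2  [2 exit(s)]
  6: a→5  b→3  [2 exit(s)]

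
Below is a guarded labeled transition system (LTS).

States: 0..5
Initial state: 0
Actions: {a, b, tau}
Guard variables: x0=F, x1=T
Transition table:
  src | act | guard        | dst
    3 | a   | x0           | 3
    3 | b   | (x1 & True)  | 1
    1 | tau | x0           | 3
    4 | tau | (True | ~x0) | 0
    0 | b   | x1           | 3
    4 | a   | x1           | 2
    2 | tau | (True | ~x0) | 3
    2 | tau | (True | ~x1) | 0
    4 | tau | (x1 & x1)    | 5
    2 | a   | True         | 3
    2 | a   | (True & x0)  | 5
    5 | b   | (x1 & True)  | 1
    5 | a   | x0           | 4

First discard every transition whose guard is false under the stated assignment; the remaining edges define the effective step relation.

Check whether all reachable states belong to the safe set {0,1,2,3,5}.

Safe = {0,1,2,3,5}
Reachable = {0,1,3}
  0: ✓
  1: ✓
  3: ✓

Answer: INVARIANT HOLDS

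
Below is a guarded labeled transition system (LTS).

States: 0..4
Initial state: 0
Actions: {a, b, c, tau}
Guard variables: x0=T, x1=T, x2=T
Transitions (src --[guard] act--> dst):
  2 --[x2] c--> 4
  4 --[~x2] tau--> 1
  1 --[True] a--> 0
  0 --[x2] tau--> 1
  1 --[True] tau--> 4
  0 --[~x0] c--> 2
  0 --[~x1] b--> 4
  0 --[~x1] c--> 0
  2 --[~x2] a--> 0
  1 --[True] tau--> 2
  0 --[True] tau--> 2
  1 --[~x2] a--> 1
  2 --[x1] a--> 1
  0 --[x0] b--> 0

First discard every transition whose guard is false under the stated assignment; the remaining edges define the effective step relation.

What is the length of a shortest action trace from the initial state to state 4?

Layered search for 4:
  depth 0: {0}
  depth 1: {1,2}
  depth 2: {4}
4 enters at depth 2; path tau·tau

Answer: 2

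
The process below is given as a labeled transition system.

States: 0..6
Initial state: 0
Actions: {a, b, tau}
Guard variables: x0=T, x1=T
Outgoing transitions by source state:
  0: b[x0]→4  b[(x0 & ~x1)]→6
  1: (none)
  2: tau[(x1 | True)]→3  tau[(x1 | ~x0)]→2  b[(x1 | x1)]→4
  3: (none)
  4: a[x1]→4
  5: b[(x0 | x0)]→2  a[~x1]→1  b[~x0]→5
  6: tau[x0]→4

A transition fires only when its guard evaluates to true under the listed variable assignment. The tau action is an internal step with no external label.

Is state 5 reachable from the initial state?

Answer: UNREACHABLE

Analysis:
After dropping false guards: 7 live edges.
Layer 0: {0}
Layer 1: {4}  total {0,4}
Reach set: {0,4}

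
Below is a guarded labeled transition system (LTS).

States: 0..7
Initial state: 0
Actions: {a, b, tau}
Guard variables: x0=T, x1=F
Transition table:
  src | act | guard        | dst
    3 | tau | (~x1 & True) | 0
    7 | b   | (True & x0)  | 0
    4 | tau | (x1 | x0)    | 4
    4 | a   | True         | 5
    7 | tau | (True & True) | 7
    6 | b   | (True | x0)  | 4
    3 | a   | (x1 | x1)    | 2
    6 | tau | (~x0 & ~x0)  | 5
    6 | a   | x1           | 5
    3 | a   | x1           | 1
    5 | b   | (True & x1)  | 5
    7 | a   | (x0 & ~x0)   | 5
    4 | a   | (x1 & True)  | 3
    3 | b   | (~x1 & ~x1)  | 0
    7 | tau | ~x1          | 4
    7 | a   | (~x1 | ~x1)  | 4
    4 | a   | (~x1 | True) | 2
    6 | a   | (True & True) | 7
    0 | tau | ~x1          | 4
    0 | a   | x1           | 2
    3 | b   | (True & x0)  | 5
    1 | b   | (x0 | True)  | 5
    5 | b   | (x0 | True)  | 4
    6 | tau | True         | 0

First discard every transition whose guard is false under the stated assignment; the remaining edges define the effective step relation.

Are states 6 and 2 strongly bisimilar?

Refine partition for ~:
  round 0: {{0,1,2,3,4,5,6,7}}
  round 1: {{0},{1,5},{2},{3},{4},{6,7}}
  round 2: {{0},{1},{2},{3},{4},{5},{6},{7}}
8 equivalence class(es) (converged in 3)
[6]={6}  [2]={2}

Answer: NOT BISIMILAR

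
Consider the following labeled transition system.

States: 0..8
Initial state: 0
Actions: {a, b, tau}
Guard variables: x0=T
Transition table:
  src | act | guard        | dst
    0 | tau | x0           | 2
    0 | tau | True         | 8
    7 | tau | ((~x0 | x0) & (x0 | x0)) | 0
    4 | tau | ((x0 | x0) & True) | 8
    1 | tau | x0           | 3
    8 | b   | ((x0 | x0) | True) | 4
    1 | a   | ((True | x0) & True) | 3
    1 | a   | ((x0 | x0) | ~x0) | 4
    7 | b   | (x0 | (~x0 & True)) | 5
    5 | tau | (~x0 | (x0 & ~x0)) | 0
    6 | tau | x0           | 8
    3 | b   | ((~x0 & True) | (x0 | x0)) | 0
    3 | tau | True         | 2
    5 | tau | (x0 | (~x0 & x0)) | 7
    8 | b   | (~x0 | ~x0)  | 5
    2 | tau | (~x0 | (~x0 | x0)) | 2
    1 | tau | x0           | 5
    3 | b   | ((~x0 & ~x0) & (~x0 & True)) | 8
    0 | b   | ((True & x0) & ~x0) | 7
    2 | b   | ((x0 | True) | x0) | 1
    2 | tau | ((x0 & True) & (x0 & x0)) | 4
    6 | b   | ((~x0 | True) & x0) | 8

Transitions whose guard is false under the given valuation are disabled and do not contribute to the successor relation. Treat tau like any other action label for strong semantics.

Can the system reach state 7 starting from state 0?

Answer: REACHABLE

Working:
After dropping false guards: 18 live edges.
Layer 0: {0}
Layer 1: {2,8}  now seen {0,2,8}
Layer 2: {1,4}  now seen {0,1,2,4,8}
Layer 3: {3,5}  now seen {0,1,2,3,4,5,8}
Layer 4: {7}  now seen {0,1,2,3,4,5,7,8}
Reachable = {0,1,2,3,4,5,7,8}
trace reaching 7: tau·b·tau·tau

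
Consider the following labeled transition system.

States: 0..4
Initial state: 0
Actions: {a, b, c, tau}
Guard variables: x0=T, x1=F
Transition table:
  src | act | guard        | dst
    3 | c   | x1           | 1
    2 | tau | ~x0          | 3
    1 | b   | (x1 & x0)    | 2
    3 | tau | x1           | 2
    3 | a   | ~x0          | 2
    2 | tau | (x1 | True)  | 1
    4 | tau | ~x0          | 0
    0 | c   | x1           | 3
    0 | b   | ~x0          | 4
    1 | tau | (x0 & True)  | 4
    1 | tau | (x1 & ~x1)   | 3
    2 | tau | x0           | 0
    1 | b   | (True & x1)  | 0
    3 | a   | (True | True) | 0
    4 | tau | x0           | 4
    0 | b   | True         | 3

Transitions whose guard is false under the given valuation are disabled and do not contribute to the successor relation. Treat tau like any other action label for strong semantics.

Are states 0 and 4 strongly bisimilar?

Answer: NOT BISIMILAR

Trace:
Bisimulation quotient by refinement:
  round 0: {{0,1,2,3,4}}
  round 1: {{0},{1,2,4},{3}}
  round 2: {{0},{1,4},{2},{3}}
Fixed point at round 3; 4 class(es).
[0]={0}  [4]={1,4}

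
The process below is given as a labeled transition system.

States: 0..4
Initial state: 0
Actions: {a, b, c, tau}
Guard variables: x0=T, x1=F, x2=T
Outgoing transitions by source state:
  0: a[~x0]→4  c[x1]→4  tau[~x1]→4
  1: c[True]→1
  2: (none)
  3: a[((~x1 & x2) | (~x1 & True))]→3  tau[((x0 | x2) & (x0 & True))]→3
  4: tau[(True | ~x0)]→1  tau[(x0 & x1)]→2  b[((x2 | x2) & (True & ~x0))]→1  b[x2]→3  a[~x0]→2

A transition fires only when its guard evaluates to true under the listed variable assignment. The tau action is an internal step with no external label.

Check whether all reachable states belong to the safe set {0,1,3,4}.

Answer: INVARIANT HOLDS

Analysis:
Inv-set: {0,1,3,4}
Reach set: {0,1,3,4}
  0: ✓
  1: ✓
  3: ✓
  4: ✓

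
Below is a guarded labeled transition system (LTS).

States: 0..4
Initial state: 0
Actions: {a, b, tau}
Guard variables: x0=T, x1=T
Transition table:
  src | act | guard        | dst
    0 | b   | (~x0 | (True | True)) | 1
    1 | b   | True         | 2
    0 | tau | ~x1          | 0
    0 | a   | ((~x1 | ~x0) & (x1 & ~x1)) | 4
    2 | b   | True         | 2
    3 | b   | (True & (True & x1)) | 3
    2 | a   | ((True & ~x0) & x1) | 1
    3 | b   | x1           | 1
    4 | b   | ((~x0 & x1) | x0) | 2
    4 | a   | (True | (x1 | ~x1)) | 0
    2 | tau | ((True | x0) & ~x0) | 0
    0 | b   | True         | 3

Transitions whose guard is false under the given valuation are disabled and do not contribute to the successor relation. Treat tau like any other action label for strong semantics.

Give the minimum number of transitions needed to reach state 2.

Answer: 2

Trace:
Layered search for 2:
  Layer 0: {0}
  Layer 1: {1,3}
  Layer 2: {2}
2 enters at depth 2; path b·b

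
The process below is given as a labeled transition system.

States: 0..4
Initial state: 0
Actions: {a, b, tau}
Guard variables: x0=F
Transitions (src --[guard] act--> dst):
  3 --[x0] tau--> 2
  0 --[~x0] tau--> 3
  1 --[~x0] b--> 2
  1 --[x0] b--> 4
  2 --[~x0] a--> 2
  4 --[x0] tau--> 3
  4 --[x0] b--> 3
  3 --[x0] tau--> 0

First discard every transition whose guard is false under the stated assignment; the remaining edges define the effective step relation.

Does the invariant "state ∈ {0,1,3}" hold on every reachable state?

Answer: INVARIANT HOLDS

Trace:
Safe = {0,1,3}
Reach set: {0,3}
  0: ✓
  3: ✓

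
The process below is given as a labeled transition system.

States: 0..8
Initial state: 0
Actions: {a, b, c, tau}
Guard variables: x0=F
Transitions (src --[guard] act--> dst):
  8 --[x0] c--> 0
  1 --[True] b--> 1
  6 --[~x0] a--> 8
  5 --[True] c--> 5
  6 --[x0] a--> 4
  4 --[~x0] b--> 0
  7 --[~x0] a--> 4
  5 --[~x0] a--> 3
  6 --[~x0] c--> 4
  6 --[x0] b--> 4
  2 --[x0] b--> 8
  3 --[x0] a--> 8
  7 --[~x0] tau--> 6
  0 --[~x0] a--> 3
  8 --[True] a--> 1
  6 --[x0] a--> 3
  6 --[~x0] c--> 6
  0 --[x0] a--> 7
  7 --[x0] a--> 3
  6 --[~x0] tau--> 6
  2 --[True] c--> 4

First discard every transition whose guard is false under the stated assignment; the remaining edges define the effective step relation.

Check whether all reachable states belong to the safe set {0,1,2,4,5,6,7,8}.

Safe = {0,1,2,4,5,6,7,8}
R = {0,3}
  0: safe
  3: ✗ unsafe
witness against invariant: a → 3

Answer: INVARIANT VIOLATED at state 3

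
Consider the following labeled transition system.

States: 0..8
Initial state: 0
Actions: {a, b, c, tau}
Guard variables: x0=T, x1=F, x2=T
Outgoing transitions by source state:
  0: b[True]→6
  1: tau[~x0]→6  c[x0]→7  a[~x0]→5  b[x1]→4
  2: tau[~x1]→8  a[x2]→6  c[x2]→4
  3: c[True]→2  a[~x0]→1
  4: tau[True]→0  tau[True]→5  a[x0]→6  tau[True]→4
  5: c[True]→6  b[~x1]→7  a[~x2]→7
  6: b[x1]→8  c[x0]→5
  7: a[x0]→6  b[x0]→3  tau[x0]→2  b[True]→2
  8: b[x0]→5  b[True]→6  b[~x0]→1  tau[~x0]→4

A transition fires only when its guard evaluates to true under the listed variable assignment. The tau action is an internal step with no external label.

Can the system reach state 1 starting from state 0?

Guard filter leaves 19 enabled edge(s).
L0 = {0}
L1 = {6}  now seen {0,6}
L2 = {5}  now seen {0,5,6}
L3 = {7}  now seen {0,5,6,7}
L4 = {2,3}  now seen {0,2,3,5,6,7}
L5 = {4,8}  now seen {0,2,3,4,5,6,7,8}
Reach set: {0,2,3,4,5,6,7,8}

Answer: UNREACHABLE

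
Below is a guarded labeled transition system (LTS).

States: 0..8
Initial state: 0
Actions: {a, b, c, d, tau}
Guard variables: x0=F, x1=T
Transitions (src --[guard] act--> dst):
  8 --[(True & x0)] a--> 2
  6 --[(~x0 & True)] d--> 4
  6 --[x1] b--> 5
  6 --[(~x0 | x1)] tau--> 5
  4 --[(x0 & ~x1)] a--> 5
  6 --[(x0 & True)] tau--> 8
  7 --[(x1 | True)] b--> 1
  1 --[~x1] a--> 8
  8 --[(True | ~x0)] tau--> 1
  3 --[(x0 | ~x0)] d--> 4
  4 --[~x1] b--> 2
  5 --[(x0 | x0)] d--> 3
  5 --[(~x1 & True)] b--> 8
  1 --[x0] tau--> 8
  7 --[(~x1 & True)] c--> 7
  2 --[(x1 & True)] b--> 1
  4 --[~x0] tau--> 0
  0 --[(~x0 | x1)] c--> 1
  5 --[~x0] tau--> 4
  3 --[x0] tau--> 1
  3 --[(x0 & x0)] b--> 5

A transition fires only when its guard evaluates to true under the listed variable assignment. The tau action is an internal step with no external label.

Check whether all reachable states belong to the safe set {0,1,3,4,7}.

Answer: INVARIANT HOLDS

Working:
Safe = {0,1,3,4,7}
Reachable = {0,1}
  0: ok
  1: ok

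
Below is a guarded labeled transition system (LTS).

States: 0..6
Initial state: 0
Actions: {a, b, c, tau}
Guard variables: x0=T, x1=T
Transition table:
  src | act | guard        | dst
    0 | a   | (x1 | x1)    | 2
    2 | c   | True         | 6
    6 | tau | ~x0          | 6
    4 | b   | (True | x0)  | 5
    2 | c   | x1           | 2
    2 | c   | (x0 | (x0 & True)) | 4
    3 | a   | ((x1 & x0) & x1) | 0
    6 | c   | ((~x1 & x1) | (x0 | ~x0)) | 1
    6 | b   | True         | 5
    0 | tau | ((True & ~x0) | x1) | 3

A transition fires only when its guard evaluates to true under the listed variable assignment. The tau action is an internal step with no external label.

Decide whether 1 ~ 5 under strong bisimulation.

Answer: BISIMILAR

Working:
Bisimulation quotient by refinement:
  π0 = {{0,1,2,3,4,5,6}}
  π1 = {{0},{1,5},{2},{3},{4},{6}}
Fixed point at round 2; 6 class(es).
1∈{1,5}, 5∈{1,5}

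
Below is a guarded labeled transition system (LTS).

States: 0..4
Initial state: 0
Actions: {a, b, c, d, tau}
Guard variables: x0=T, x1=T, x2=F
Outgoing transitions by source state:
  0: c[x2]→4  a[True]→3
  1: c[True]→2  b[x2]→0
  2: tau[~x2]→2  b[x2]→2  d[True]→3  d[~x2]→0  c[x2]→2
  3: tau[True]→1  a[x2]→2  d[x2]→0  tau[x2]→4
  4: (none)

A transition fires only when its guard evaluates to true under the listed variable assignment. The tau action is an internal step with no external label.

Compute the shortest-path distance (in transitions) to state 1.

Answer: 2

Trace:
BFS to 1:
  L0 = {0}
  L1 = {3}
  L2 = {1}
depth(1)=2, e.g. a·tau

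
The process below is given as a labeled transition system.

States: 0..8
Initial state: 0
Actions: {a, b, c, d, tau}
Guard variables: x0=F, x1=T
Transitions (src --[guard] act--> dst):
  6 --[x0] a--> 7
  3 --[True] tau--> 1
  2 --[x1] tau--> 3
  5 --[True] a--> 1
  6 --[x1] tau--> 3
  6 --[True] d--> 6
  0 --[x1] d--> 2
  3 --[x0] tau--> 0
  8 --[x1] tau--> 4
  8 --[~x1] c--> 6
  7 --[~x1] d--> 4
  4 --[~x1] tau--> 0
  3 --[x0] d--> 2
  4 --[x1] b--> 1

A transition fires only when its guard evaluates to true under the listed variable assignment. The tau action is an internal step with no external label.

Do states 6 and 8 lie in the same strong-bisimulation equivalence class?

Answer: NOT BISIMILAR

Trace:
Compute ~ classes (split until stable):
  P[0] = {{0,1,2,3,4,5,6,7,8}}
  P[1] = {{0},{1,7},{2,3,8},{4},{5},{6}}
  P[2] = {{0},{1,7},{2},{3},{4},{5},{6},{8}}
stable after 3 split(s): 8 block(s)
class of 6: {6}; class of 8: {8}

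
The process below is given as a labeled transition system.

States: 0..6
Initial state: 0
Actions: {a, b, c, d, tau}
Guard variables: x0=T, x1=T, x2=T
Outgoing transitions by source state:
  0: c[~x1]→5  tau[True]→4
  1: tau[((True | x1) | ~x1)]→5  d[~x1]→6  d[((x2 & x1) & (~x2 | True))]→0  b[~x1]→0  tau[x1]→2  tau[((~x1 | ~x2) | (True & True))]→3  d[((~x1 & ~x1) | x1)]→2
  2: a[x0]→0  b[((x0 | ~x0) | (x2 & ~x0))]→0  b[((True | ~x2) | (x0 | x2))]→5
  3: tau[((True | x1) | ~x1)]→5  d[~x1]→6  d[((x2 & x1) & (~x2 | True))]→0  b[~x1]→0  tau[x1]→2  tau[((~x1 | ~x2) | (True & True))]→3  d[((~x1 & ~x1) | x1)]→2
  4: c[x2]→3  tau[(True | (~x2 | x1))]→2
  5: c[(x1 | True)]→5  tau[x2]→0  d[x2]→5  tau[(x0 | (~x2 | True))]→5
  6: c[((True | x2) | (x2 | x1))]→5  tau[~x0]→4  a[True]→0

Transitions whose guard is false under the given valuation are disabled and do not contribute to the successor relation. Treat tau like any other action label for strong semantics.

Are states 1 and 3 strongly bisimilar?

Bisimulation quotient by refinement:
  round 0: {{0,1,2,3,4,5,6}}
  round 1: {{0},{1,3},{2},{4},{5},{6}}
6 equivalence class(es) (converged in 2)
class of 1: {1,3}; class of 3: {1,3}

Answer: BISIMILAR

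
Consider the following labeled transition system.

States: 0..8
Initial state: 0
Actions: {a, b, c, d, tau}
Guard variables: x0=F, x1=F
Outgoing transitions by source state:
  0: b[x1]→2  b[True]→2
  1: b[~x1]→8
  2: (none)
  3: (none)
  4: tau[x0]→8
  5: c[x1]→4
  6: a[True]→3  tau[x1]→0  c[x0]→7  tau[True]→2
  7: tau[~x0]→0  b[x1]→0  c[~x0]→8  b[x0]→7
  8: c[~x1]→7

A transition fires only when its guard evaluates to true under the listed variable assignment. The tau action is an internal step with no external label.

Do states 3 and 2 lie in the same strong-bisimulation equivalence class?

Refine partition for ~:
  P[0] = {{0,1,2,3,4,5,6,7,8}}
  P[1] = {{0,1},{2,3,4,5},{6},{7},{8}}
  P[2] = {{0},{1},{2,3,4,5},{6},{7},{8}}
6 equivalence class(es) (converged in 3)
[3]={2,3,4,5}  [2]={2,3,4,5}

Answer: BISIMILAR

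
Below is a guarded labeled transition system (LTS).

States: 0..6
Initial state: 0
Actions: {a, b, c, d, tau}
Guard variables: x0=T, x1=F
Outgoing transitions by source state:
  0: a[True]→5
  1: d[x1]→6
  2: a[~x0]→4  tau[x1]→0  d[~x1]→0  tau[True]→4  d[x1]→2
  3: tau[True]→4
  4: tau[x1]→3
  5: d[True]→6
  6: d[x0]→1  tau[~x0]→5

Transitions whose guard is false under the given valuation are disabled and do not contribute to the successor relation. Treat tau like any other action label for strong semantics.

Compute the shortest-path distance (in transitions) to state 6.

BFS to 6:
  Layer 0: {0}
  Layer 1: {5}
  Layer 2: {6}
first hit 6 at d=2 via a·d

Answer: 2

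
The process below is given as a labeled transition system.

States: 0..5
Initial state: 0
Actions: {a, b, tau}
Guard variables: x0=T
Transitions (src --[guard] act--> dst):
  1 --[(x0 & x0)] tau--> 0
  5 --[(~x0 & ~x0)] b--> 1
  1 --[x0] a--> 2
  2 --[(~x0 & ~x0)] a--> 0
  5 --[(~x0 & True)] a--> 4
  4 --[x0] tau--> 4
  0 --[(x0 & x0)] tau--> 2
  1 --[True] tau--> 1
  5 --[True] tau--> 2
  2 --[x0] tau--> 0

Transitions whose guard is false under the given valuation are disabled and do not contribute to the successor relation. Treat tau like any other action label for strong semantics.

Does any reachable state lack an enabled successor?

R = {0,2}
  0: tau→2  [deg 1]
  2: tau→0  [deg 1]

Answer: DEADLOCK-FREE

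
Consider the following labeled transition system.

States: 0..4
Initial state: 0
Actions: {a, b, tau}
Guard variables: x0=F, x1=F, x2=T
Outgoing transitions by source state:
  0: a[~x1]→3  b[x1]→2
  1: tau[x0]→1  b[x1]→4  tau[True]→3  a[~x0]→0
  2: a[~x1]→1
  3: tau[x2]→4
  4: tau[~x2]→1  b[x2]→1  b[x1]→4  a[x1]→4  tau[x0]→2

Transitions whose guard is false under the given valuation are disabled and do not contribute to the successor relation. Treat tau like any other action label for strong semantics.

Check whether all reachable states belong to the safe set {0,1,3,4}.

Answer: INVARIANT HOLDS

Analysis:
Allowed set {0,1,3,4}
Reachable = {0,1,3,4}
  0: ✓
  1: ✓
  3: ✓
  4: ✓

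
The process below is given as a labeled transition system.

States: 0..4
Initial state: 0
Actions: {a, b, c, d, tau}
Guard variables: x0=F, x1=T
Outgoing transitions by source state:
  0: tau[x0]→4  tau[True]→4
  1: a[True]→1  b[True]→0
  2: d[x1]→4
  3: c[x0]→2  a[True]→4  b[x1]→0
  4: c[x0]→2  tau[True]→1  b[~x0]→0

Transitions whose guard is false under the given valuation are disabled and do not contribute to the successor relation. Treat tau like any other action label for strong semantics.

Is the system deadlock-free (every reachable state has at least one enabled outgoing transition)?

Answer: DEADLOCK-FREE

Trace:
Reachable = {0,1,4}
  0: tau→4  [deg 1]
  1: a→1  b→0  [deg 2]
  4: b→0  tau→1  [deg 2]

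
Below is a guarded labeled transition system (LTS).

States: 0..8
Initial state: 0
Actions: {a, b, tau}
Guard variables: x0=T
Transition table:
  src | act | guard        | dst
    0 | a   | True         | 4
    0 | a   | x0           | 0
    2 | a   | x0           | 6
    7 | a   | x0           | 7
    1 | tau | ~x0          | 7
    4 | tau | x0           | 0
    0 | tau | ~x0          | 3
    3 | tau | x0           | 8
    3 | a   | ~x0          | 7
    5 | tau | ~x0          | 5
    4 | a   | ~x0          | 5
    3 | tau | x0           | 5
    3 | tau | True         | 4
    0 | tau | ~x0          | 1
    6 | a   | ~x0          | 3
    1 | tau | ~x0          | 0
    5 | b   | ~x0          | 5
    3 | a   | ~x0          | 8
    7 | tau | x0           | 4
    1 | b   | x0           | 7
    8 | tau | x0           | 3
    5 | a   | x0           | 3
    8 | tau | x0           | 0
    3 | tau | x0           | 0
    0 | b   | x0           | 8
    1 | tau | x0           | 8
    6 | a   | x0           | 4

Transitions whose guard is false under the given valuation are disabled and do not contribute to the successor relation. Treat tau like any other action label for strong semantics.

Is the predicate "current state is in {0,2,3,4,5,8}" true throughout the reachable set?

Safe = {0,2,3,4,5,8}
Reachable = {0,3,4,5,8}
  0: safe
  3: safe
  4: safe
  5: safe
  8: safe

Answer: INVARIANT HOLDS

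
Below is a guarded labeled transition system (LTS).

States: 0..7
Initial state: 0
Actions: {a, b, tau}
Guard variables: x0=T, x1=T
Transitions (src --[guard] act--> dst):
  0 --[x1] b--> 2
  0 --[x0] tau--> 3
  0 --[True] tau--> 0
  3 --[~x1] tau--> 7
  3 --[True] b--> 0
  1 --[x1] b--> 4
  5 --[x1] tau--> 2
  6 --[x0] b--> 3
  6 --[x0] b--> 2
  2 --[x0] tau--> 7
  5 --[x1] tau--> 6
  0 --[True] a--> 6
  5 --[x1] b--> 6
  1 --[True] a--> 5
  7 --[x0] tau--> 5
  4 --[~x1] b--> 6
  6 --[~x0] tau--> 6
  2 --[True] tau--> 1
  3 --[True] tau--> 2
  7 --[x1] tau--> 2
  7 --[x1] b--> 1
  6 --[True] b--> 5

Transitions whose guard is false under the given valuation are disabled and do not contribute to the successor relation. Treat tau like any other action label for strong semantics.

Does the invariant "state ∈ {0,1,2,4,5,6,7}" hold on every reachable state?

Answer: INVARIANT VIOLATED at state 3

Analysis:
Inv-set: {0,1,2,4,5,6,7}
Reachable = {0,1,2,3,4,5,6,7}
  0: ✓
  1: ✓
  2: ✓
  3: ✗ unsafe
  4: ✓
  5: ✓
  6: ✓
  7: ✓
counterexample path to 3: tau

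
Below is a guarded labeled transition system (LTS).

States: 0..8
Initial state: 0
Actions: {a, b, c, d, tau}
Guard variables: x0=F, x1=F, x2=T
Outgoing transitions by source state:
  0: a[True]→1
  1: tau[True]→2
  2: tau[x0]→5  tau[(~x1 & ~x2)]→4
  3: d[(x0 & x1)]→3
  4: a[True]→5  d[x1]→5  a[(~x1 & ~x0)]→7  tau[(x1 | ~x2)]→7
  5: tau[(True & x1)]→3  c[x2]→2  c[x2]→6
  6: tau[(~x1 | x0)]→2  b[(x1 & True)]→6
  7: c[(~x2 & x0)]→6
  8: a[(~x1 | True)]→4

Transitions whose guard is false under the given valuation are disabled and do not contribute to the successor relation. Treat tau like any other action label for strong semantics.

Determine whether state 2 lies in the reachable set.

8 transition(s) survive guard evaluation.
L0 = {0}
L1 = {1}  total {0,1}
L2 = {2}  total {0,1,2}
Reachable = {0,1,2}
trace reaching 2: a·tau

Answer: REACHABLE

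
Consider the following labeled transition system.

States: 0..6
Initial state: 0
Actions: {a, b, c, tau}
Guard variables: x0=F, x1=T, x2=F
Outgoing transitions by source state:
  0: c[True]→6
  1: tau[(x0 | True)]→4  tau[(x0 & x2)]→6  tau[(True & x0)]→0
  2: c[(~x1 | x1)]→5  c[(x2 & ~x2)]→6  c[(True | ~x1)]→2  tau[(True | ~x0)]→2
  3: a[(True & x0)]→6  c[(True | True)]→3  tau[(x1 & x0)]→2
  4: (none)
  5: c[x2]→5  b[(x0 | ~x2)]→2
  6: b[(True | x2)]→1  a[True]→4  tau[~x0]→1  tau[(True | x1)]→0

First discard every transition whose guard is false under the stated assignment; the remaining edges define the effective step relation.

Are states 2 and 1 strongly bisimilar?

Bisimulation quotient by refinement:
  π0 = {{0,1,2,3,4,5,6}}
  π1 = {{0,3},{1},{2},{4},{5},{6}}
  π2 = {{0},{1},{2},{3},{4},{5},{6}}
7 equivalence class(es) (converged in 3)
[2]={2}  [1]={1}

Answer: NOT BISIMILAR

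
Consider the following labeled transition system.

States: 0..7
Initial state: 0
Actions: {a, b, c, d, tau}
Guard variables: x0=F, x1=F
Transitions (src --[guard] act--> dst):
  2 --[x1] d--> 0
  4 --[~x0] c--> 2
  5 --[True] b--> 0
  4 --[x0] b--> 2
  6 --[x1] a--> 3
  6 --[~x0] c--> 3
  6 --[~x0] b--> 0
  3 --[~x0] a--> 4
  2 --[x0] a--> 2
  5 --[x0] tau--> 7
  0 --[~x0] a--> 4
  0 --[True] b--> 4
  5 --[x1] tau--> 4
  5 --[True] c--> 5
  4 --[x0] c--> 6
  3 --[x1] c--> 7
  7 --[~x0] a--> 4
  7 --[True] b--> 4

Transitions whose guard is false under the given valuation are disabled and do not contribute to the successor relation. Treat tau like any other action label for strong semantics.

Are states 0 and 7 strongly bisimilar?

Answer: BISIMILAR

Working:
Compute ~ classes (split until stable):
  round 0: {{0,1,2,3,4,5,6,7}}
  round 1: {{0,7},{1,2},{3},{4},{5,6}}
  round 2: {{0,7},{1,2},{3},{4},{5},{6}}
stable after 3 split(s): 6 block(s)
0∈{0,7}, 7∈{0,7}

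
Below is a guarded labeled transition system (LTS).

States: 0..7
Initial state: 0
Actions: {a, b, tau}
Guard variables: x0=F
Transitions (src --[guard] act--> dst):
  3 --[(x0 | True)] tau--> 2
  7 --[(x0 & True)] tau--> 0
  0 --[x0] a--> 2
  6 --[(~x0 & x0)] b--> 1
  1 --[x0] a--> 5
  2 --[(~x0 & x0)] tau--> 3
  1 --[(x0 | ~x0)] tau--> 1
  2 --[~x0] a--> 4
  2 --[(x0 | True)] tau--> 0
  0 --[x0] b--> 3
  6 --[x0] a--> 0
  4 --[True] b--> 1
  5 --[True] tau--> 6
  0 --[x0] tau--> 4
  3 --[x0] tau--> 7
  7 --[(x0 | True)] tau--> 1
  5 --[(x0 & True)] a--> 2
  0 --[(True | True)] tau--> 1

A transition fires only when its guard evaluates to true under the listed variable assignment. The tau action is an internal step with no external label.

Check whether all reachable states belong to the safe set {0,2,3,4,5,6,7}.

Inv-set: {0,2,3,4,5,6,7}
Reachable = {0,1}
  0: ok
  1: ✗ unsafe
reach 1 via tau — violates

Answer: INVARIANT VIOLATED at state 1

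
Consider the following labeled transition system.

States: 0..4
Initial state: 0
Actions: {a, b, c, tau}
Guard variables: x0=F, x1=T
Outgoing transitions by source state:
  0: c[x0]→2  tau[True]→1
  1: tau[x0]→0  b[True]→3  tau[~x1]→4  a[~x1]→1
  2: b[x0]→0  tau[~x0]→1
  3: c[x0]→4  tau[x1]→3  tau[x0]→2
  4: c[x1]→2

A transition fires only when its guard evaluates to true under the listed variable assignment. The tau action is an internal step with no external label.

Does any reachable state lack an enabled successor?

Answer: DEADLOCK-FREE

Working:
R = {0,1,3}
  0: tau→1  [1 exit(s)]
  1: b→3  [1 exit(s)]
  3: tau→3  [1 exit(s)]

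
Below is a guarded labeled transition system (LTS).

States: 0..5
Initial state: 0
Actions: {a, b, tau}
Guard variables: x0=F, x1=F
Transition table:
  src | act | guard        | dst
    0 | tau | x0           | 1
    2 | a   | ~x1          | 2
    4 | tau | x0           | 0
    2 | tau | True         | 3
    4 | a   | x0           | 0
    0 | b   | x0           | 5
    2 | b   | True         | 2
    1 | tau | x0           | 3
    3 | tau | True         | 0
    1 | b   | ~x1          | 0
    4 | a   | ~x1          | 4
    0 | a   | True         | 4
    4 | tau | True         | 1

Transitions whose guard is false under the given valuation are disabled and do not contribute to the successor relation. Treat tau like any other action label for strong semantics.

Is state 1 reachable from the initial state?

Answer: REACHABLE

Analysis:
Guard filter leaves 8 enabled edge(s).
depth 0: {0}
depth 1: {4}  total {0,4}
depth 2: {1}  total {0,1,4}
R = {0,1,4}
trace reaching 1: a·tau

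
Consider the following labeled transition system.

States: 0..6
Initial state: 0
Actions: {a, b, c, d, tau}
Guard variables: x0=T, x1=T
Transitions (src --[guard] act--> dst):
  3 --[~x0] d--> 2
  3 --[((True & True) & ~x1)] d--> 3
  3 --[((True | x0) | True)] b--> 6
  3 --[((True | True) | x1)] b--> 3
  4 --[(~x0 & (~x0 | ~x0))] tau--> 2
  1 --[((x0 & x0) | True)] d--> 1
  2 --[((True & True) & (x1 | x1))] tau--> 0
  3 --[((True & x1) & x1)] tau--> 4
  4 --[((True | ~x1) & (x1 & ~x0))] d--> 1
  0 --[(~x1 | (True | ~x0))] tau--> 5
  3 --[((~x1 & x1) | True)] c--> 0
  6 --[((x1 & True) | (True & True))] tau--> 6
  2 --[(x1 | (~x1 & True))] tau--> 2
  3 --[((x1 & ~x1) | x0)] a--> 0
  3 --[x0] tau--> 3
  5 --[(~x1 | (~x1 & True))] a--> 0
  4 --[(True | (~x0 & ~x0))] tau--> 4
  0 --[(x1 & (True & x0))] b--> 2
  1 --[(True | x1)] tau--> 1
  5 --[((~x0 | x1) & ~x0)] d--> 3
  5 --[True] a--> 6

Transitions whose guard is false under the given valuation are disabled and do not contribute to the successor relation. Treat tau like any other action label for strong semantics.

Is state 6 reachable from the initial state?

Answer: REACHABLE

Working:
15 transition(s) survive guard evaluation.
depth 0: {0}
depth 1: {2,5}  total {0,2,5}
depth 2: {6}  total {0,2,5,6}
Reachable = {0,2,5,6}
Path to 6: tau·a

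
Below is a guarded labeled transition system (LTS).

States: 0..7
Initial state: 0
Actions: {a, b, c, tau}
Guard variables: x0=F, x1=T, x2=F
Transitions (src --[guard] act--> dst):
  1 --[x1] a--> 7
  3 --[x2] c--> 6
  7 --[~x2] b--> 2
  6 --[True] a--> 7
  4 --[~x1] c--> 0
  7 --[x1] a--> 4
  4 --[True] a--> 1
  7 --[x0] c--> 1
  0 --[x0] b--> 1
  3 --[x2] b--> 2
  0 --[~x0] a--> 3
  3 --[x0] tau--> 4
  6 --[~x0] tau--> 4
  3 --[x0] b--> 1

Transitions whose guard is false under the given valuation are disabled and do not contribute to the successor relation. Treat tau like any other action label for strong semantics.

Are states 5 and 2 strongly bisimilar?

Answer: BISIMILAR

Working:
Bisimulation quotient by refinement:
  round 0: {{0,1,2,3,4,5,6,7}}
  round 1: {{0,1,4},{2,3,5},{6},{7}}
  round 2: {{0},{1},{2,3,5},{4},{6},{7}}
stable after 3 split(s): 6 block(s)
class of 5: {2,3,5}; class of 2: {2,3,5}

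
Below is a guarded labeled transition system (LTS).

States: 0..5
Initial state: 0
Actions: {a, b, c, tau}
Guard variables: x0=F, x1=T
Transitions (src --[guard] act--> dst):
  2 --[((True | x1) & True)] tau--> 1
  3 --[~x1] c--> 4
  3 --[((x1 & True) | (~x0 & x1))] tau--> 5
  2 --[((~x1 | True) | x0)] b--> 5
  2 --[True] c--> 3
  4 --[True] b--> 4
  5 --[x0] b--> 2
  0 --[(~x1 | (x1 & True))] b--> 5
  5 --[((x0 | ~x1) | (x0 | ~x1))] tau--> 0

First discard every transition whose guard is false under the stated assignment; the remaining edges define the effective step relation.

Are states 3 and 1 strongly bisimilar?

Answer: NOT BISIMILAR

Analysis:
Compute ~ classes (split until stable):
  P[0] = {{0,1,2,3,4,5}}
  P[1] = {{0,4},{1,5},{2},{3}}
  P[2] = {{0},{1,5},{2},{3},{4}}
stable after 3 split(s): 5 block(s)
[3]={3}  [1]={1,5}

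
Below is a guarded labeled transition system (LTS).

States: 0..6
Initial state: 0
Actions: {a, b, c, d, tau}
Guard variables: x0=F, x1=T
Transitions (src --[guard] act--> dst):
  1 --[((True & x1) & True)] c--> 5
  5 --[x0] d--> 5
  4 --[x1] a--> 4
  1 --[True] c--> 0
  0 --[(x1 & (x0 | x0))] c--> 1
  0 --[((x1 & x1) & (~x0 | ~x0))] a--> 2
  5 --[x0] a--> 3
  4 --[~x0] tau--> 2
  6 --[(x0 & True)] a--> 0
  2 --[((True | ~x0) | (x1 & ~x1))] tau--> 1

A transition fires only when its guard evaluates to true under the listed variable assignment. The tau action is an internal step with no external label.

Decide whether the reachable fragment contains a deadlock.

Answer: DEADLOCK at state 5

Trace:
Reach set: {0,1,2,5}
  0: a→2  [deg 1]
  1: c→0  c→5  [deg 2]
  2: tau→1  [deg 1]
  5: ∅  [STUCK]
Path to 5: a·tau·c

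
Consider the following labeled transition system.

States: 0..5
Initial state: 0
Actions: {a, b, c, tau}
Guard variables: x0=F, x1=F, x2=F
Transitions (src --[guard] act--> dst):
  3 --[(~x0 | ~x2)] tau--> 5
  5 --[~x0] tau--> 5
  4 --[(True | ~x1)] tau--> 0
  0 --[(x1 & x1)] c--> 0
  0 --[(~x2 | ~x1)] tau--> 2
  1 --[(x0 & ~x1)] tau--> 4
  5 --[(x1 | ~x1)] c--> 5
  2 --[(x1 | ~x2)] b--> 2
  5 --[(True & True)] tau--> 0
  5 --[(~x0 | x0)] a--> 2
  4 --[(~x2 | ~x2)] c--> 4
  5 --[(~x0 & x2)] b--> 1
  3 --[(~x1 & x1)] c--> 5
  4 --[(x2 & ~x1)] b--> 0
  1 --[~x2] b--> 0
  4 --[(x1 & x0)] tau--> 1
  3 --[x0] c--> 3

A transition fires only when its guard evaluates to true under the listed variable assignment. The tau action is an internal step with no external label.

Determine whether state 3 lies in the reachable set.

Answer: UNREACHABLE

Trace:
After dropping false guards: 10 live edges.
depth 0: {0}
depth 1: {2}  cumulative {0,2}
R = {0,2}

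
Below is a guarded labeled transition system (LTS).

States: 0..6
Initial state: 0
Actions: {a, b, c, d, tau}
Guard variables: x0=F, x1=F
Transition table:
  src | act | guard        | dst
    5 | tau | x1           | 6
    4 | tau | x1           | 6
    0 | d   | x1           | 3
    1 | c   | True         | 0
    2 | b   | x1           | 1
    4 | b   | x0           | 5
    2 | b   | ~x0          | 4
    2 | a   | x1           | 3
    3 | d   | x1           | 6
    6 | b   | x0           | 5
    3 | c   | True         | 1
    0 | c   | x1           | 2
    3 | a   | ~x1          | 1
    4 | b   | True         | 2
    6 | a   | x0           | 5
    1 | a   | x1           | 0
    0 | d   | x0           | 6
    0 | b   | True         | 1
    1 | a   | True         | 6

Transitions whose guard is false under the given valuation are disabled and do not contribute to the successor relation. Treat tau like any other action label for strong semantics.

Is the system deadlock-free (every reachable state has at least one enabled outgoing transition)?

Reachable = {0,1,6}
  0: b→1  [deg 1]
  1: a→6  c→0  [deg 2]
  6: ∅  [no exit]
witness 6: b·a

Answer: DEADLOCK at state 6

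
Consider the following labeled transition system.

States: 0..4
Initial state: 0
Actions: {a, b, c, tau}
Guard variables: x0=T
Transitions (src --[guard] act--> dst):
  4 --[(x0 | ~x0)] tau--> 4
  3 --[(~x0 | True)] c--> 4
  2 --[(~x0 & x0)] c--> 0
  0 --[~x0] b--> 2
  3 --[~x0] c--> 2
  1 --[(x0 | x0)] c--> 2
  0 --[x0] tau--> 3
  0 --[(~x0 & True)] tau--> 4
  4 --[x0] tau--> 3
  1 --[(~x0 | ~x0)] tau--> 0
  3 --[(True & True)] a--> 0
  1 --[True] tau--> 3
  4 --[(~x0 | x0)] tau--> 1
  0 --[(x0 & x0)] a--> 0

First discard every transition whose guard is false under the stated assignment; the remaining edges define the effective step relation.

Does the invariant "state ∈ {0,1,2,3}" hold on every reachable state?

Inv-set: {0,1,2,3}
Reach set: {0,1,2,3,4}
  0: ✓
  1: ✓
  2: ✓
  3: ✓
  4: ✗ unsafe
counterexample path to 4: tau·c

Answer: INVARIANT VIOLATED at state 4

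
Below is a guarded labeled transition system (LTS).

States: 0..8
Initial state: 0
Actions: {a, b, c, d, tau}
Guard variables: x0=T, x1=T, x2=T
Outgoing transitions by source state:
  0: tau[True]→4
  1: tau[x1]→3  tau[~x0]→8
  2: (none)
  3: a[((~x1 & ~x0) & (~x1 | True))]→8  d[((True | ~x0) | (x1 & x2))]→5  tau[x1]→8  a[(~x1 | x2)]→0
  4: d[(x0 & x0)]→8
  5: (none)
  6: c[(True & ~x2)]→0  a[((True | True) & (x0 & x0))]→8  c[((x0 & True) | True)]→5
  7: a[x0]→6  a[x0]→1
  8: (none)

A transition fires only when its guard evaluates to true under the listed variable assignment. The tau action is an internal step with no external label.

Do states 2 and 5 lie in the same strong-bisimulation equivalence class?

Answer: BISIMILAR

Working:
Refine partition for ~:
  π0 = {{0,1,2,3,4,5,6,7,8}}
  π1 = {{0,1},{2,5,8},{3},{4},{6},{7}}
  π2 = {{0},{1},{2,5,8},{3},{4},{6},{7}}
stable after 3 split(s): 7 block(s)
class of 2: {2,5,8}; class of 5: {2,5,8}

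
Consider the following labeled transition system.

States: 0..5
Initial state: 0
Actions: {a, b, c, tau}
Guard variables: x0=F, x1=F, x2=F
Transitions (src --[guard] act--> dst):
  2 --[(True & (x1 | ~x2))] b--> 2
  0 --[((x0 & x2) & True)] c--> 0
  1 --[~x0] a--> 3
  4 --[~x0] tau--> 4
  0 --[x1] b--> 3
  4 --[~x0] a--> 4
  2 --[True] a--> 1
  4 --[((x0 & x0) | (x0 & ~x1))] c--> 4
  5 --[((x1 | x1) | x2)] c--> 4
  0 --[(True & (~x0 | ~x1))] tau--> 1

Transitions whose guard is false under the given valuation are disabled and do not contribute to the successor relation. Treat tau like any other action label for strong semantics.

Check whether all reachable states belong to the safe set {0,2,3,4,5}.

Answer: INVARIANT VIOLATED at state 1

Working:
Inv-set: {0,2,3,4,5}
R = {0,1,3}
  0: ✓
  1: VIOLATES
  3: ✓
counterexample path to 1: tau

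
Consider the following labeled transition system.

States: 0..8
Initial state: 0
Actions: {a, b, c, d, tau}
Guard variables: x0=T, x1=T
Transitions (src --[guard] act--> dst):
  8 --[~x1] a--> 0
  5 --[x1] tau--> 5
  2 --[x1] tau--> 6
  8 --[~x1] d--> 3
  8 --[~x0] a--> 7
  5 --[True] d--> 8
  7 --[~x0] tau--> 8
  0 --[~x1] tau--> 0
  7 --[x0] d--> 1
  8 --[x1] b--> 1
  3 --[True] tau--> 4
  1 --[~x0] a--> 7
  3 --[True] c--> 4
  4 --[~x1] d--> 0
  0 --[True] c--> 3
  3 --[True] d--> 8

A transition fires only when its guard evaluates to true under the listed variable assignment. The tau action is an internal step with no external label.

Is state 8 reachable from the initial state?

9 transition(s) survive guard evaluation.
depth 0: {0}
depth 1: {3}  now seen {0,3}
depth 2: {4,8}  now seen {0,3,4,8}
depth 3: {1}  now seen {0,1,3,4,8}
Reach set: {0,1,3,4,8}
Path to 8: c·d

Answer: REACHABLE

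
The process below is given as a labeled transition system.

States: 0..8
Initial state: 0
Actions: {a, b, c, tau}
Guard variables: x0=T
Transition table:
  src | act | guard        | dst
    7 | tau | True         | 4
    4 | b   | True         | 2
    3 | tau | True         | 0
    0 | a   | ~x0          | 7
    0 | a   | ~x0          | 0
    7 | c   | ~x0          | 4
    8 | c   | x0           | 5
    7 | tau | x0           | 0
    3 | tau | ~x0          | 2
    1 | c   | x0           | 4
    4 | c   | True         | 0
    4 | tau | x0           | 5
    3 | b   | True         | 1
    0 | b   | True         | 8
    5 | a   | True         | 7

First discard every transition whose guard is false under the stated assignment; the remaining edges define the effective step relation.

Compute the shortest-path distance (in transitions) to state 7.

BFS to 7:
  Layer 0: {0}
  Layer 1: {8}
  Layer 2: {5}
  Layer 3: {7}
first hit 7 at d=3 via b·c·a

Answer: 3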